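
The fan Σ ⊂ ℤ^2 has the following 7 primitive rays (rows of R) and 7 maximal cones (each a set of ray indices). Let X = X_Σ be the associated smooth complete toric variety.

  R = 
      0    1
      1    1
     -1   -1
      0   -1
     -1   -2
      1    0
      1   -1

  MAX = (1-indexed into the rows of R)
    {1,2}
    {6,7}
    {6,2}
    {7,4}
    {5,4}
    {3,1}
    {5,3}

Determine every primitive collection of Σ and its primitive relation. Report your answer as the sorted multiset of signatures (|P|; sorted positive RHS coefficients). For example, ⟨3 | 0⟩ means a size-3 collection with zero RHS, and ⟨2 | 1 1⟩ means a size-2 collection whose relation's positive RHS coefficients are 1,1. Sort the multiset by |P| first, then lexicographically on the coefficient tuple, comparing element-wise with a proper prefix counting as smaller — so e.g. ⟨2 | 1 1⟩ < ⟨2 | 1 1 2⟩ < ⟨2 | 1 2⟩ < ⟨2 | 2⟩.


Minimal non-faces — 14 found among 7 rays, 7 max cones:

  {1,4}:  v_{1} + v_{4} = 0 — sig = ⟨2 | 0⟩
  {2,3}:  v_{2} + v_{3} = 0 — sig = ⟨2 | 0⟩
  {1,5}:  v_{1} + v_{5} = v_{3} — sig = ⟨2 | 1⟩
  {1,6}:  v_{1} + v_{6} = v_{2} — sig = ⟨2 | 1⟩
  {1,7}:  v_{1} + v_{7} = v_{6} — sig = ⟨2 | 1⟩
  {2,4}:  v_{2} + v_{4} = v_{6} — sig = ⟨2 | 1⟩
  {2,5}:  v_{2} + v_{5} = v_{4} — sig = ⟨2 | 1⟩
  {3,4}:  v_{3} + v_{4} = v_{5} — sig = ⟨2 | 1⟩
  {3,6}:  v_{3} + v_{6} = v_{4} — sig = ⟨2 | 1⟩
  {4,6}:  v_{4} + v_{6} = v_{7} — sig = ⟨2 | 1⟩
  {2,7}:  v_{2} + v_{7} = 2·v_{6} — sig = ⟨2 | 2⟩
  {3,7}:  v_{3} + v_{7} = 2·v_{4} — sig = ⟨2 | 2⟩
  {5,6}:  v_{5} + v_{6} = 2·v_{4} — sig = ⟨2 | 2⟩
  {5,7}:  v_{5} + v_{7} = 3·v_{4} — sig = ⟨2 | 3⟩

Sorted signature multiset PRS(X):
    |P|=2: 14 collections, coeffs (), (), (1), (1), (1), (1), (1), (1), (1), (1), (2), (2), (2), (3)


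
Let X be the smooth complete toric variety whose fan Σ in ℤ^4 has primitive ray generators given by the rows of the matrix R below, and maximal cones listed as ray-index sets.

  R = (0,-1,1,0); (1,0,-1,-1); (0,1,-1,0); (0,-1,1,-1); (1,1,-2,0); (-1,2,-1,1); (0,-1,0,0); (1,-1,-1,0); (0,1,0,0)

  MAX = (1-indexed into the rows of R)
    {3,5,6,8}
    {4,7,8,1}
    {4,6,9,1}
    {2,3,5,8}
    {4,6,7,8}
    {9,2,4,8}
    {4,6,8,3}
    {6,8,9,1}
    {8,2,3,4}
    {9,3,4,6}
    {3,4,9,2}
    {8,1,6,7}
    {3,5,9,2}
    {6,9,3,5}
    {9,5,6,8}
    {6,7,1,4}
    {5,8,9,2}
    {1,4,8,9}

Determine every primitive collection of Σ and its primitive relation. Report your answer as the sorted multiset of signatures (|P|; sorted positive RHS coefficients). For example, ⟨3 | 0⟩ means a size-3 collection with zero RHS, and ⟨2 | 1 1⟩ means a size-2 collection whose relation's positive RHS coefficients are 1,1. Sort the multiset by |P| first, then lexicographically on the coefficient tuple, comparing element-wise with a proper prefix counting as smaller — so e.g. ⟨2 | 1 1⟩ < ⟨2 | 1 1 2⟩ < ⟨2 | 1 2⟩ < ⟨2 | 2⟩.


12 collections generate NE(X_Σ); each relation:

  • {1,3}:  v_{1} + v_{3} = 0  so sig = ⟨2 | 0⟩
  • {7,9}:  v_{7} + v_{9} = 0  so sig = ⟨2 | 0⟩
  • {4,5}:  v_{4} + v_{5} = v_{2}  so sig = ⟨2 | 1⟩
  • {1,5}:  v_{1} + v_{5} = v_{8} + v_{9}  so sig = ⟨2 | 1 1⟩
  • {5,7}:  v_{5} + v_{7} = v_{3} + v_{8}  so sig = ⟨2 | 1 1⟩
  • {1,2}:  v_{1} + v_{2} = v_{4} + v_{8} + v_{9}  so sig = ⟨2 | 1 1 1⟩
  • {2,7}:  v_{2} + v_{7} = v_{3} + v_{4} + v_{8}  so sig = ⟨2 | 1 1 1⟩
  • {3,7}:  v_{3} + v_{7} = v_{4} + v_{6} + v_{8}  so sig = ⟨2 | 1 1 1⟩
  • {2,6}:  v_{2} + v_{6} = 2·v_{3}  so sig = ⟨2 | 2⟩
  • {3,8,9}:  v_{3} + v_{8} + v_{9} = v_{5}  so sig = ⟨3 | 1⟩
  • {1,4,6,8}:  v_{1} + v_{4} + v_{6} + v_{8} = v_{7}  so sig = ⟨4 | 1⟩
  • {4,6,8,9}:  v_{4} + v_{6} + v_{8} + v_{9} = v_{3}  so sig = ⟨4 | 1⟩

so the primitive-relation signature multiset is
{ ⟨2 | 0⟩ ×2,  ⟨2 | 1⟩,  ⟨2 | 1 1⟩ ×2,  ⟨2 | 1 1 1⟩ ×3,  ⟨2 | 2⟩,  ⟨3 | 1⟩,  ⟨4 | 1⟩ ×2 }


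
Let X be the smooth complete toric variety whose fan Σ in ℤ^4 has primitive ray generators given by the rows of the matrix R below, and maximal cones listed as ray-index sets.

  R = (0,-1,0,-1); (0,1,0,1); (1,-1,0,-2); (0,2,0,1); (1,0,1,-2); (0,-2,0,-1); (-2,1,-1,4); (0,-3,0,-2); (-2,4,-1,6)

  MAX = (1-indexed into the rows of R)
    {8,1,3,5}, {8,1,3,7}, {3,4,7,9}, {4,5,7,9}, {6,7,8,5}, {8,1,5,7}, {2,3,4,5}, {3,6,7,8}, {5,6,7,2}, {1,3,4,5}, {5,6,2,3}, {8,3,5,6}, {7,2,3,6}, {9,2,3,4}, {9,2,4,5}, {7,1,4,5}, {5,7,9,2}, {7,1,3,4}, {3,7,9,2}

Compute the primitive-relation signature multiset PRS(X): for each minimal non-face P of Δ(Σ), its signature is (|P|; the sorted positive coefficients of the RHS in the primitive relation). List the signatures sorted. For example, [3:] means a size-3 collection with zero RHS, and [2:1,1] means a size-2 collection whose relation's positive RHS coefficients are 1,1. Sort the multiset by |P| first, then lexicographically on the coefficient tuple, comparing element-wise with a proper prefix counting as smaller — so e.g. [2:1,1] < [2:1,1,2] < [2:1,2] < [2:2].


Δ(Σ) — 9 vertices, 11 min non-faces:

  • {1,2}:  v_{1} + v_{2} = 0  ⇒ sig = [2:]
  • {4,6}:  v_{4} + v_{6} = 0  ⇒ sig = [2:]
  • {1,6}:  v_{1} + v_{6} = v_{8}  ⇒ sig = [2:1]
  • {2,8}:  v_{2} + v_{8} = v_{6}  ⇒ sig = [2:1]
  • {4,8}:  v_{4} + v_{8} = v_{1}  ⇒ sig = [2:1]
  • {8,9}:  v_{8} + v_{9} = v_{7}  ⇒ sig = [2:1]
  • {1,9}:  v_{1} + v_{9} = v_{4} + v_{7}  ⇒ sig = [2:1,1]
  • {6,9}:  v_{6} + v_{9} = v_{2} + v_{7}  ⇒ sig = [2:1,1]
  • {3,5,7}:  v_{3} + v_{5} + v_{7} = 0  ⇒ sig = [3:]
  • {2,4,7}:  v_{2} + v_{4} + v_{7} = v_{9}  ⇒ sig = [3:1]
  • {3,5,9}:  v_{3} + v_{5} + v_{9} = v_{2} + v_{4}  ⇒ sig = [3:1,1]

Hence PRS(X_Σ) =
    |P|=2: 8 collections, coeffs (), (), (1), (1), (1), (1), (1,1), (1,1)
    |P|=3: 3 collections, coeffs (), (1), (1,1)


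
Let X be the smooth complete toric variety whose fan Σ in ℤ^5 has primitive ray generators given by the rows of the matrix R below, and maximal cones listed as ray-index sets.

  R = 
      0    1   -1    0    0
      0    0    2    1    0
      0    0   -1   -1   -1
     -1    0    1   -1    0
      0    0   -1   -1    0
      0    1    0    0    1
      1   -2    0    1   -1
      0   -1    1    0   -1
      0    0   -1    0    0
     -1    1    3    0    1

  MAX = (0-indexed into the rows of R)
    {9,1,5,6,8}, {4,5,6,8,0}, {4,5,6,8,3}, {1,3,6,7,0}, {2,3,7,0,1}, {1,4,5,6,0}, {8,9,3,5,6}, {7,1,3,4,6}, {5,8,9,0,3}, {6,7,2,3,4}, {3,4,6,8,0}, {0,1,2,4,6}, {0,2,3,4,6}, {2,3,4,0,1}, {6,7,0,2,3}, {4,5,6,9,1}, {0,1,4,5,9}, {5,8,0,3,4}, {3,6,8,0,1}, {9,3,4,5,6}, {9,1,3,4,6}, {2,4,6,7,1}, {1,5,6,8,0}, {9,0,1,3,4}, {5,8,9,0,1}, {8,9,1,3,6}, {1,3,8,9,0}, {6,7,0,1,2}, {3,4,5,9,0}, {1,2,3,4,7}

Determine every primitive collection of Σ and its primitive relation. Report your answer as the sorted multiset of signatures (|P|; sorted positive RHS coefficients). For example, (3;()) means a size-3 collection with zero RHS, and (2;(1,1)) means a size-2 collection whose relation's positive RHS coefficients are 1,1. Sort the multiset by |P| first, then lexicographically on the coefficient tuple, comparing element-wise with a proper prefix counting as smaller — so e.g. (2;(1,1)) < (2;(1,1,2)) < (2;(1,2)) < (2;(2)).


|primitive collections| = 14. Relations:

  • {5,7}:  v_{5} + v_{7} = v_{1} + v_{4}  ⇒ sig = (2;(1,1))
  • {7,8}:  v_{7} + v_{8} = v_{0} + v_{3} + v_{6}  ⇒ sig = (2;(1,1,1))
  • {2,8}:  v_{2} + v_{8} = 2·v_{0} + v_{3} + v_{4} + v_{6}  ⇒ sig = (2;(1,1,1,2))
  • {2,5}:  v_{2} + v_{5} = v_{0} + v_{1} + 2·v_{4}  ⇒ sig = (2;(1,1,2))
  • {7,9}:  v_{7} + v_{9} = 2·v_{1} + v_{3} + v_{4}  ⇒ sig = (2;(1,1,2))
  • {2,9}:  v_{2} + v_{9} = v_{0} + 2·v_{1} + v_{3} + 2·v_{4}  ⇒ sig = (2;(1,1,2,2))
  • {1,4,8}:  v_{1} + v_{4} + v_{8} = 0  ⇒ sig = (3;())
  • {0,4,7}:  v_{0} + v_{4} + v_{7} = v_{2}  ⇒ sig = (3;(1))
  • {0,6,9}:  v_{0} + v_{6} + v_{9} = v_{1}  ⇒ sig = (3;(1))
  • {1,3,5}:  v_{1} + v_{3} + v_{5} = v_{9}  ⇒ sig = (3;(1))
  • {4,8,9}:  v_{4} + v_{8} + v_{9} = v_{3} + v_{5}  ⇒ sig = (3;(1,1))
  • {0,3,5,6}:  v_{0} + v_{3} + v_{5} + v_{6} = 0  ⇒ sig = (4;())
  • {1,2,3,6}:  v_{1} + v_{2} + v_{3} + v_{6} = 2·v_{7}  ⇒ sig = (4;(2))
  • {0,1,3,4,6}:  v_{0} + v_{1} + v_{3} + v_{4} + v_{6} = v_{7}  ⇒ sig = (5;(1))

Hence PRS(X_Σ) =
    |P|=2: 6 collections, coeffs (1,1), (1,1,1), (1,1,1,2), (1,1,2), (1,1,2), (1,1,2,2)
    |P|=3: 5 collections, coeffs (), (1), (1), (1), (1,1)
    |P|=4: 2 collections, coeffs (), (2)
    |P|=5: 1 collection, coeffs (1)


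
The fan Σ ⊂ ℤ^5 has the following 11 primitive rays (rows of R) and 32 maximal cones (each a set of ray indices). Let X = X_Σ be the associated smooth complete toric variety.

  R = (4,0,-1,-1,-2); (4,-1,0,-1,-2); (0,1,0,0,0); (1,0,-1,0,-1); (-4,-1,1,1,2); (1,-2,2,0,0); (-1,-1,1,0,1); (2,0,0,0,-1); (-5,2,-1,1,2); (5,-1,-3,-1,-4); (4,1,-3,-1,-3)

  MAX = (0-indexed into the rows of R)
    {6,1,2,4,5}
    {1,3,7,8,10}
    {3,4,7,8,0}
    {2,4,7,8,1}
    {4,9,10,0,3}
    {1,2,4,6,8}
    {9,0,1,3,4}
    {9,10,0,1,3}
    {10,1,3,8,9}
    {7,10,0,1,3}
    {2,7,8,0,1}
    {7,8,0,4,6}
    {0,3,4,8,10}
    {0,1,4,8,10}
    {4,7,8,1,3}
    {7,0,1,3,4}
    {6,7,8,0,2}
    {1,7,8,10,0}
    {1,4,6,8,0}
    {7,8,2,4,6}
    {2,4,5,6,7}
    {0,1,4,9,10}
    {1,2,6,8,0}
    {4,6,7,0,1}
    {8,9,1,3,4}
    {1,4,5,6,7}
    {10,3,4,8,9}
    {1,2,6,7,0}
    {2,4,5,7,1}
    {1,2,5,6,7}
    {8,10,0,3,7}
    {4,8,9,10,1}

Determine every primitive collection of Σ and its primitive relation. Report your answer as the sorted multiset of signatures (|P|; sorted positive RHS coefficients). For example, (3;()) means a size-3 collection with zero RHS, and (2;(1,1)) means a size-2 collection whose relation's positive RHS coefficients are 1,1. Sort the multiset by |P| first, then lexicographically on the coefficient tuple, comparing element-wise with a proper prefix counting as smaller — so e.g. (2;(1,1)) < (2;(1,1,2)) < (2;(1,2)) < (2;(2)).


20 minimal non-faces of Δ(Σ) (on 11 rays):

  • {3,6}:  v_{3} + v_{6} = v_{0} + v_{4}  ⇒ sig = (2;(1,1))
  • {5,8}:  v_{5} + v_{8} = v_{2} + v_{4}  ⇒ sig = (2;(1,1))
  • {5,10}:  v_{5} + v_{10} = v_{1} + v_{3}  ⇒ sig = (2;(1,1))
  • {0,5}:  v_{0} + v_{5} = v_{1} + v_{6} + v_{7}  ⇒ sig = (2;(1,1,1))
  • {2,3}:  v_{2} + v_{3} = v_{1} + v_{7} + v_{8}  ⇒ sig = (2;(1,1,1))
  • {3,5}:  v_{3} + v_{5} = v_{1} + v_{4} + v_{7}  ⇒ sig = (2;(1,1,1))
  • {6,9}:  v_{6} + v_{9} = v_{0} + v_{1} + 2·v_{4} + v_{10}  ⇒ sig = (2;(1,1,1,2))
  • {6,10}:  v_{6} + v_{10} = 2·v_{0} + v_{1} + v_{4} + v_{8}  ⇒ sig = (2;(1,1,1,2))
  • {2,10}:  v_{2} + v_{10} = v_{0} + 2·v_{1} + v_{7} + 2·v_{8}  ⇒ sig = (2;(1,1,2,2))
  • {2,9}:  v_{2} + v_{9} = 2·v_{1} + 2·v_{3} + v_{8}  ⇒ sig = (2;(1,2,2))
  • {5,9}:  v_{5} + v_{9} = 2·v_{1} + 2·v_{3} + v_{4}  ⇒ sig = (2;(1,2,2))
  • {7,9}:  v_{7} + v_{9} = v_{1} + 3·v_{3}  ⇒ sig = (2;(1,3))
  • {0,2,4}:  v_{0} + v_{2} + v_{4} = 0  ⇒ sig = (3;())
  • {0,8,9}:  v_{0} + v_{8} + v_{9} = v_{4} + 2·v_{10}  ⇒ sig = (3;(1,2))
  • {4,7,10}:  v_{4} + v_{7} + v_{10} = 2·v_{3}  ⇒ sig = (3;(2))
  • {1,6,7,8}:  v_{1} + v_{6} + v_{7} + v_{8} = 0  ⇒ sig = (4;())
  • {0,1,3,8}:  v_{0} + v_{1} + v_{3} + v_{8} = v_{10}  ⇒ sig = (4;(1))
  • {1,3,4,10}:  v_{1} + v_{3} + v_{4} + v_{10} = v_{9}  ⇒ sig = (4;(1))
  • {0,1,4,7,8}:  v_{0} + v_{1} + v_{4} + v_{7} + v_{8} = v_{3}  ⇒ sig = (5;(1))
  • {1,2,4,6,7}:  v_{1} + v_{2} + v_{4} + v_{6} + v_{7} = v_{5}  ⇒ sig = (5;(1))

so the primitive-relation signature multiset is
    (2;(1,1))
    (2;(1,1))
    (2;(1,1))
    (2;(1,1,1))
    (2;(1,1,1))
    (2;(1,1,1))
    (2;(1,1,1,2))
    (2;(1,1,1,2))
    (2;(1,1,2,2))
    (2;(1,2,2))
    (2;(1,2,2))
    (2;(1,3))
    (3;())
    (3;(1,2))
    (3;(2))
    (4;())
    (4;(1))
    (4;(1))
    (5;(1))
    (5;(1))


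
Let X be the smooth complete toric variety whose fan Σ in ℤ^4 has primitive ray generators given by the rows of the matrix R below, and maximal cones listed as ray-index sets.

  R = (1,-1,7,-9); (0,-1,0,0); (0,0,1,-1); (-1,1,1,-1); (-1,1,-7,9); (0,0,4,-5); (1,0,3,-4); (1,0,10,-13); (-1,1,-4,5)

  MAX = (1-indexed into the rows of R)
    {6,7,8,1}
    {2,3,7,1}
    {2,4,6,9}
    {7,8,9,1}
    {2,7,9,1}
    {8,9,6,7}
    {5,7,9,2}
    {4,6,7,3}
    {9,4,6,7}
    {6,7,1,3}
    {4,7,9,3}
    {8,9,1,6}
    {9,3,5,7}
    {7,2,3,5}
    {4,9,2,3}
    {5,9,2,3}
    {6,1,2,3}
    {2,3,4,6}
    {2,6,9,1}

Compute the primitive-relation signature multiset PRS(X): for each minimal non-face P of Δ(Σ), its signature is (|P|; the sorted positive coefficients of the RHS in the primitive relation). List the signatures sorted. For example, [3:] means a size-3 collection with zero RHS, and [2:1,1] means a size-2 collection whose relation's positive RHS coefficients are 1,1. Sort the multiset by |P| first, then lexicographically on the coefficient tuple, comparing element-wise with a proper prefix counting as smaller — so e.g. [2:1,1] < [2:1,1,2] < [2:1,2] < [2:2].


14 minimal non-faces of Δ(Σ) (on 9 rays):

  {1,5}:  v_{1} + v_{5} = 0 ; sig = [2:]
  {5,6}:  v_{5} + v_{6} = v_{3} + v_{9} ; sig = [2:1,1]
  {5,8}:  v_{5} + v_{8} = v_{6} + v_{7} + v_{9} ; sig = [2:1,1,1]
  {4,8}:  v_{4} + v_{8} = 3·v_{6} + v_{7} + v_{9} ; sig = [2:1,1,3]
  {2,8}:  v_{2} + v_{8} = 2·v_{1} + v_{9} ; sig = [2:1,2]
  {3,8}:  v_{3} + v_{8} = 2·v_{6} + v_{7} ; sig = [2:1,2]
  {1,4}:  v_{1} + v_{4} = 2·v_{6} ; sig = [2:2]
  {4,5}:  v_{4} + v_{5} = 2·v_{3} + 2·v_{9} ; sig = [2:2,2]
  {1,3,9}:  v_{1} + v_{3} + v_{9} = v_{6} ; sig = [3:1]
  {2,4,7}:  v_{2} + v_{4} + v_{7} = v_{6} ; sig = [3:1]
  {2,6,7}:  v_{2} + v_{6} + v_{7} = v_{1} ; sig = [3:1]
  {3,6,9}:  v_{3} + v_{6} + v_{9} = v_{4} ; sig = [3:1]
  {2,3,7,9}:  v_{2} + v_{3} + v_{7} + v_{9} = 0 ; sig = [4:]
  {1,6,7,9}:  v_{1} + v_{6} + v_{7} + v_{9} = v_{8} ; sig = [4:1]

Signatures (|P|; sorted positive RHS coefficients), sorted:
    [2:]
    [2:1,1]
    [2:1,1,1]
    [2:1,1,3]
    [2:1,2]
    [2:1,2]
    [2:2]
    [2:2,2]
    [3:1]
    [3:1]
    [3:1]
    [3:1]
    [4:]
    [4:1]


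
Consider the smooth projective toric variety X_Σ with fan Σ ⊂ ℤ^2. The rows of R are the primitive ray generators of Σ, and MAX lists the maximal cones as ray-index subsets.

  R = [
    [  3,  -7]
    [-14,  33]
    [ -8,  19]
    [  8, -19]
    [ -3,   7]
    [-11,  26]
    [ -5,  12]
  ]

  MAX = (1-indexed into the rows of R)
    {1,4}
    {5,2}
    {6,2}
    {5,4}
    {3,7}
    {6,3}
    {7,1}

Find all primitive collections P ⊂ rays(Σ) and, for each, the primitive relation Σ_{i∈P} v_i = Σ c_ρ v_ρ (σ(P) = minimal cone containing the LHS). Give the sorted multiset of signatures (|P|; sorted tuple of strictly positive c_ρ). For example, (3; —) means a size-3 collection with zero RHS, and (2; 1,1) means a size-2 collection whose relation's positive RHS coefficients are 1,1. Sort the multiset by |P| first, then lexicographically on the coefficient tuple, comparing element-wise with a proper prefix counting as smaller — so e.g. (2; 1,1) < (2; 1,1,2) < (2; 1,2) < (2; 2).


14 collections generate NE(X_Σ); each relation:

  • {1,5}:  v_{1} + v_{5} = 0 — sig = (2; —)
  • {3,4}:  v_{3} + v_{4} = 0 — sig = (2; —)
  • {1,2}:  v_{1} + v_{2} = v_{6} — sig = (2; 1)
  • {1,3}:  v_{1} + v_{3} = v_{7} — sig = (2; 1)
  • {1,6}:  v_{1} + v_{6} = v_{3} — sig = (2; 1)
  • {3,5}:  v_{3} + v_{5} = v_{6} — sig = (2; 1)
  • {4,6}:  v_{4} + v_{6} = v_{5} — sig = (2; 1)
  • {4,7}:  v_{4} + v_{7} = v_{1} — sig = (2; 1)
  • {5,6}:  v_{5} + v_{6} = v_{2} — sig = (2; 1)
  • {5,7}:  v_{5} + v_{7} = v_{3} — sig = (2; 1)
  • {2,7}:  v_{2} + v_{7} = v_{3} + v_{6} — sig = (2; 1,1)
  • {2,3}:  v_{2} + v_{3} = 2·v_{6} — sig = (2; 2)
  • {2,4}:  v_{2} + v_{4} = 2·v_{5} — sig = (2; 2)
  • {6,7}:  v_{6} + v_{7} = 2·v_{3} — sig = (2; 2)

Signatures (|P|; sorted positive RHS coefficients), sorted:
    (2; —)
    (2; —)
    (2; 1)
    (2; 1)
    (2; 1)
    (2; 1)
    (2; 1)
    (2; 1)
    (2; 1)
    (2; 1)
    (2; 1,1)
    (2; 2)
    (2; 2)
    (2; 2)


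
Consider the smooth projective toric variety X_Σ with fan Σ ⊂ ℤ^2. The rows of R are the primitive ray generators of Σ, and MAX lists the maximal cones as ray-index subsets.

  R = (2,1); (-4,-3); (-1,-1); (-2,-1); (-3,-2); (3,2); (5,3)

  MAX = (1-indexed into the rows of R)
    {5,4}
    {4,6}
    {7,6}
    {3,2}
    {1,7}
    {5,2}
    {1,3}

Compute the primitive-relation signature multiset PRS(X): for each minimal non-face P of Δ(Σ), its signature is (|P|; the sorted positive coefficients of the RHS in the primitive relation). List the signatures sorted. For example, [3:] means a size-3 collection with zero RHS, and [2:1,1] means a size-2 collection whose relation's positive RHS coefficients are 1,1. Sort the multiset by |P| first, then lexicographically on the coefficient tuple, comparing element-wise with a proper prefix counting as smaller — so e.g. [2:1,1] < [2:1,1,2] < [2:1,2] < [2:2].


The 14 primitive collections of Σ (r=7, n=2):

  • {1,4}:  v_{1} + v_{4} = 0  ⇒ sig = [2:]
  • {5,6}:  v_{5} + v_{6} = 0  ⇒ sig = [2:]
  • {1,5}:  v_{1} + v_{5} = v_{3}  ⇒ sig = [2:1]
  • {1,6}:  v_{1} + v_{6} = v_{7}  ⇒ sig = [2:1]
  • {2,6}:  v_{2} + v_{6} = v_{3}  ⇒ sig = [2:1]
  • {3,4}:  v_{3} + v_{4} = v_{5}  ⇒ sig = [2:1]
  • {3,5}:  v_{3} + v_{5} = v_{2}  ⇒ sig = [2:1]
  • {3,6}:  v_{3} + v_{6} = v_{1}  ⇒ sig = [2:1]
  • {4,7}:  v_{4} + v_{7} = v_{6}  ⇒ sig = [2:1]
  • {5,7}:  v_{5} + v_{7} = v_{1}  ⇒ sig = [2:1]
  • {2,7}:  v_{2} + v_{7} = v_{1} + v_{3}  ⇒ sig = [2:1,1]
  • {1,2}:  v_{1} + v_{2} = 2·v_{3}  ⇒ sig = [2:2]
  • {2,4}:  v_{2} + v_{4} = 2·v_{5}  ⇒ sig = [2:2]
  • {3,7}:  v_{3} + v_{7} = 2·v_{1}  ⇒ sig = [2:2]

so the primitive-relation signature multiset is
{ [2:] ×2,  [2:1] ×8,  [2:1,1],  [2:2] ×3 }


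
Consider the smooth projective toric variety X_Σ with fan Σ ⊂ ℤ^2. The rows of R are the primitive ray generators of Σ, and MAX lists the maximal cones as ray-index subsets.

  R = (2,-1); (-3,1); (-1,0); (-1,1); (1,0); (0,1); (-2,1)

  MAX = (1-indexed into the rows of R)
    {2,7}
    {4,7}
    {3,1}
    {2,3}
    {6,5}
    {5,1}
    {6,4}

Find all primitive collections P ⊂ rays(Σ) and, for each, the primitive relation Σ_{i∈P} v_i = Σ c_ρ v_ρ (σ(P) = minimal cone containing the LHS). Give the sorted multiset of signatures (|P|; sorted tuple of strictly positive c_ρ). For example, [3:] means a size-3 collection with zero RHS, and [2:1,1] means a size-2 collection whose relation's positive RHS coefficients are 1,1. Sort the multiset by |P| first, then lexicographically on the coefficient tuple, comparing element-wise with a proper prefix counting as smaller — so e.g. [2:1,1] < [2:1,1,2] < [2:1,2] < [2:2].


14 collections generate NE(X_Σ); each relation:

  P={1,7}:  v_{1} + v_{7} = 0  ⟹  sig = [2:]
  P={3,5}:  v_{3} + v_{5} = 0  ⟹  sig = [2:]
  P={1,2}:  v_{1} + v_{2} = v_{3}  ⟹  sig = [2:1]
  P={1,4}:  v_{1} + v_{4} = v_{5}  ⟹  sig = [2:1]
  P={2,5}:  v_{2} + v_{5} = v_{7}  ⟹  sig = [2:1]
  P={3,4}:  v_{3} + v_{4} = v_{7}  ⟹  sig = [2:1]
  P={3,6}:  v_{3} + v_{6} = v_{4}  ⟹  sig = [2:1]
  P={3,7}:  v_{3} + v_{7} = v_{2}  ⟹  sig = [2:1]
  P={4,5}:  v_{4} + v_{5} = v_{6}  ⟹  sig = [2:1]
  P={5,7}:  v_{5} + v_{7} = v_{4}  ⟹  sig = [2:1]
  P={2,6}:  v_{2} + v_{6} = v_{4} + v_{7}  ⟹  sig = [2:1,1]
  P={1,6}:  v_{1} + v_{6} = 2·v_{5}  ⟹  sig = [2:2]
  P={2,4}:  v_{2} + v_{4} = 2·v_{7}  ⟹  sig = [2:2]
  P={6,7}:  v_{6} + v_{7} = 2·v_{4}  ⟹  sig = [2:2]

Hence PRS(X_Σ) =
{ [2:] ×2,  [2:1] ×8,  [2:1,1],  [2:2] ×3 }


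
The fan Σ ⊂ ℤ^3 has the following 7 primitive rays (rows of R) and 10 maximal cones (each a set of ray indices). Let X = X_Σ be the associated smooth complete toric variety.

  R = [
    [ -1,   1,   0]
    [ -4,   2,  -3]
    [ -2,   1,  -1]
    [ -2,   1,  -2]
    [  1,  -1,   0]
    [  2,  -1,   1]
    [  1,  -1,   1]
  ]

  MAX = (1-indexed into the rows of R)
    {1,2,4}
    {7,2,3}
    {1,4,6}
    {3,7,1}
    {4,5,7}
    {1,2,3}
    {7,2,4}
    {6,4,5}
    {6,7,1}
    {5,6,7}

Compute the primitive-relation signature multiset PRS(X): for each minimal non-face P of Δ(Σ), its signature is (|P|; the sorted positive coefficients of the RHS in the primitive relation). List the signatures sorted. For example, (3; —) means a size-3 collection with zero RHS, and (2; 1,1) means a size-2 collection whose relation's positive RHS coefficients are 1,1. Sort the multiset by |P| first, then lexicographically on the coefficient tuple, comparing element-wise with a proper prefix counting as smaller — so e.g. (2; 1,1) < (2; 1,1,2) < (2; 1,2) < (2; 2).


Minimal non-faces — 9 found among 7 rays, 10 max cones:

  P={1,5}:  v_{1} + v_{5} = 0  so sig = (2; —)
  P={3,6}:  v_{3} + v_{6} = 0  so sig = (2; —)
  P={2,6}:  v_{2} + v_{6} = v_{4}  so sig = (2; 1)
  P={3,4}:  v_{3} + v_{4} = v_{2}  so sig = (2; 1)
  P={3,5}:  v_{3} + v_{5} = v_{4} + v_{7}  so sig = (2; 1,1)
  P={2,5}:  v_{2} + v_{5} = 2·v_{4} + v_{7}  so sig = (2; 1,2)
  P={1,4,7}:  v_{1} + v_{4} + v_{7} = v_{3}  so sig = (3; 1)
  P={4,6,7}:  v_{4} + v_{6} + v_{7} = v_{5}  so sig = (3; 1)
  P={1,2,7}:  v_{1} + v_{2} + v_{7} = 2·v_{3}  so sig = (3; 2)

Signatures (|P|; sorted positive RHS coefficients), sorted:
    (2; —)
    (2; —)
    (2; 1)
    (2; 1)
    (2; 1,1)
    (2; 1,2)
    (3; 1)
    (3; 1)
    (3; 2)


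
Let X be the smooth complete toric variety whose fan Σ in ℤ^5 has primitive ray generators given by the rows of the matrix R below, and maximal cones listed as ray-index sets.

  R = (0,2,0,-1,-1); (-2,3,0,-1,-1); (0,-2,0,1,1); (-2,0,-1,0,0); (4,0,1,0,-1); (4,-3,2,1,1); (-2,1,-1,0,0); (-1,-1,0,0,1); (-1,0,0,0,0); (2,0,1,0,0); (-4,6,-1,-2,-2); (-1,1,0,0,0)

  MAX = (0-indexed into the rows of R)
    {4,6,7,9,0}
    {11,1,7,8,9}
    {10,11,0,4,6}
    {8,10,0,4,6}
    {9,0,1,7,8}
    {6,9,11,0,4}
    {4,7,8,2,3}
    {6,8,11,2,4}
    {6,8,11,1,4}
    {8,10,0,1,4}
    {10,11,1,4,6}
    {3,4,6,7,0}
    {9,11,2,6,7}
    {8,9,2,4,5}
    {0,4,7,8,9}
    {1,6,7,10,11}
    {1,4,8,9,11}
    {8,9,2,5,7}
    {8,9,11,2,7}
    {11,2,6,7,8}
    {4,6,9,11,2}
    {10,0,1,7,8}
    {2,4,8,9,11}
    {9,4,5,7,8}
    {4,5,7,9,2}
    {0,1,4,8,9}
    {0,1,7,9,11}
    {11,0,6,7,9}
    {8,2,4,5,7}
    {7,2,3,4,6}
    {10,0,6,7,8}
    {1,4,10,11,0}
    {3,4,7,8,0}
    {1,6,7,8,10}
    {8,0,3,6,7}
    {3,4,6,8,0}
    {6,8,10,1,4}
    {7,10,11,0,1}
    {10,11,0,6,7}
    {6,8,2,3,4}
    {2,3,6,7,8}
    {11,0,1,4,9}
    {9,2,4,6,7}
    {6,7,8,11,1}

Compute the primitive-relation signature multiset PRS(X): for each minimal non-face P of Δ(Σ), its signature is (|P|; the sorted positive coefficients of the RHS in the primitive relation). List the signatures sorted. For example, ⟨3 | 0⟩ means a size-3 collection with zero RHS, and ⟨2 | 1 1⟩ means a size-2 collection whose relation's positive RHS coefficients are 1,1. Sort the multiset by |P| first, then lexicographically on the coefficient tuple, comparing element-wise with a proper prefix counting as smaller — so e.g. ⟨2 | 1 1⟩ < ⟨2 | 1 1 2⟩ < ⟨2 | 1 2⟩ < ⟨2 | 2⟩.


Δ(Σ) — 12 vertices, 24 min non-faces:

  P = {0,2}:  v_{0} + v_{2} = 0  ⟹  sig = ⟨2 | 0⟩
  P = {3,9}:  v_{3} + v_{9} = 0  ⟹  sig = ⟨2 | 0⟩
  P = {1,2}:  v_{1} + v_{2} = v_{8} + v_{11}  ⟹  sig = ⟨2 | 1 1⟩
  P = {2,10}:  v_{2} + v_{10} = v_{1} + v_{6}  ⟹  sig = ⟨2 | 1 1⟩
  P = {3,11}:  v_{3} + v_{11} = v_{6} + v_{8}  ⟹  sig = ⟨2 | 1 1⟩
  P = {5,6}:  v_{5} + v_{6} = v_{2} + v_{9}  ⟹  sig = ⟨2 | 1 1⟩
  P = {5,10}:  v_{5} + v_{10} = v_{1} + v_{9}  ⟹  sig = ⟨2 | 1 1⟩
  P = {0,5}:  v_{0} + v_{5} = v_{4} + v_{7} + v_{8} + v_{9}  ⟹  sig = ⟨2 | 1 1 1 1⟩
  P = {3,5}:  v_{3} + v_{5} = v_{2} + v_{4} + v_{7} + v_{8}  ⟹  sig = ⟨2 | 1 1 1 1⟩
  P = {1,3}:  v_{1} + v_{3} = v_{0} + v_{6} + 2·v_{8}  ⟹  sig = ⟨2 | 1 1 2⟩
  P = {5,11}:  v_{5} + v_{11} = v_{2} + v_{8} + 2·v_{9}  ⟹  sig = ⟨2 | 1 1 2⟩
  P = {1,5}:  v_{1} + v_{5} = 2·v_{8} + 2·v_{9}  ⟹  sig = ⟨2 | 2 2⟩
  P = {9,10}:  v_{9} + v_{10} = 2·v_{0} + 2·v_{11}  ⟹  sig = ⟨2 | 2 2⟩
  P = {3,10}:  v_{3} + v_{10} = 2·v_{0} + 2·v_{6} + 2·v_{8}  ⟹  sig = ⟨2 | 2 2 2⟩
  P = {0,1,6}:  v_{0} + v_{1} + v_{6} = v_{10}  ⟹  sig = ⟨3 | 1⟩
  P = {0,8,11}:  v_{0} + v_{8} + v_{11} = v_{1}  ⟹  sig = ⟨3 | 1⟩
  P = {4,7,11}:  v_{4} + v_{7} + v_{11} = v_{9}  ⟹  sig = ⟨3 | 1⟩
  P = {6,8,9}:  v_{6} + v_{8} + v_{9} = v_{11}  ⟹  sig = ⟨3 | 1⟩
  P = {1,4,7}:  v_{1} + v_{4} + v_{7} = v_{0} + v_{8} + v_{9}  ⟹  sig = ⟨3 | 1 1 1⟩
  P = {1,6,9}:  v_{1} + v_{6} + v_{9} = v_{0} + 2·v_{11}  ⟹  sig = ⟨3 | 1 2⟩
  P = {4,7,10}:  v_{4} + v_{7} + v_{10} = 2·v_{0} + v_{11}  ⟹  sig = ⟨3 | 1 2⟩
  P = {8,10,11}:  v_{8} + v_{10} + v_{11} = 2·v_{1} + v_{6}  ⟹  sig = ⟨3 | 1 2⟩
  P = {4,6,7,8}:  v_{4} + v_{6} + v_{7} + v_{8} = 0  ⟹  sig = ⟨4 | 0⟩
  P = {2,4,7,8,9}:  v_{2} + v_{4} + v_{7} + v_{8} + v_{9} = v_{5}  ⟹  sig = ⟨5 | 1⟩

so the primitive-relation signature multiset is
    |P|=2: 14 collections, coeffs (), (), (1,1), (1,1), (1,1), (1,1), (1,1), (1,1,1,1), (1,1,1,1), (1,1,2), (1,1,2), (2,2), (2,2), (2,2,2)
    |P|=3: 8 collections, coeffs (1), (1), (1), (1), (1,1,1), (1,2), (1,2), (1,2)
    |P|=4: 1 collection, coeffs ()
    |P|=5: 1 collection, coeffs (1)


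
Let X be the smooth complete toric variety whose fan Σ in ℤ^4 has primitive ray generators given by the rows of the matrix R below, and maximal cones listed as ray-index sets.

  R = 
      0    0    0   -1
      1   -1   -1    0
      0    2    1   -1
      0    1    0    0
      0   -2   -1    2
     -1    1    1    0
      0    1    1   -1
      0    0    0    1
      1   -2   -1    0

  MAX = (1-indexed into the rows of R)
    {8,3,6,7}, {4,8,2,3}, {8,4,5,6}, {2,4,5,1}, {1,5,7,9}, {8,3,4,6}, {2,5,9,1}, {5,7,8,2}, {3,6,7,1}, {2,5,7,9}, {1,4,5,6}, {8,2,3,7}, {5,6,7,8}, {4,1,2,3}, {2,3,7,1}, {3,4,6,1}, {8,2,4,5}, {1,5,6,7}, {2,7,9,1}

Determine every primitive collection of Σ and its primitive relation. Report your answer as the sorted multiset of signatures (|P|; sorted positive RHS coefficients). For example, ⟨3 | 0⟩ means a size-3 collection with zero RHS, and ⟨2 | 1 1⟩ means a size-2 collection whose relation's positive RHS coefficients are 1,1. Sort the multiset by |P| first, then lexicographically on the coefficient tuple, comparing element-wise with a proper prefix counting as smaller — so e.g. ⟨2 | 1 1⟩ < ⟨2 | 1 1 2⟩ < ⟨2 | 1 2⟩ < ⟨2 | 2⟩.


9 minimal non-faces of Δ(Σ) (on 9 rays):

  P={1,8}:  v_{1} + v_{8} = 0  ⇒ sig = ⟨2 | 0⟩
  P={2,6}:  v_{2} + v_{6} = 0  ⇒ sig = ⟨2 | 0⟩
  P={3,5}:  v_{3} + v_{5} = v_{8}  ⇒ sig = ⟨2 | 1⟩
  P={4,7}:  v_{4} + v_{7} = v_{3}  ⇒ sig = ⟨2 | 1⟩
  P={4,9}:  v_{4} + v_{9} = v_{2}  ⇒ sig = ⟨2 | 1⟩
  P={3,9}:  v_{3} + v_{9} = v_{2} + v_{7}  ⇒ sig = ⟨2 | 1 1⟩
  P={6,9}:  v_{6} + v_{9} = v_{1} + v_{5} + v_{7}  ⇒ sig = ⟨2 | 1 1 1⟩
  P={8,9}:  v_{8} + v_{9} = v_{2} + v_{5} + v_{7}  ⇒ sig = ⟨2 | 1 1 1⟩
  P={1,2,5,7}:  v_{1} + v_{2} + v_{5} + v_{7} = v_{9}  ⇒ sig = ⟨4 | 1⟩

Hence PRS(X_Σ) =
[⟨2 | 0⟩, ⟨2 | 0⟩, ⟨2 | 1⟩, ⟨2 | 1⟩, ⟨2 | 1⟩, ⟨2 | 1 1⟩, ⟨2 | 1 1 1⟩, ⟨2 | 1 1 1⟩, ⟨4 | 1⟩]


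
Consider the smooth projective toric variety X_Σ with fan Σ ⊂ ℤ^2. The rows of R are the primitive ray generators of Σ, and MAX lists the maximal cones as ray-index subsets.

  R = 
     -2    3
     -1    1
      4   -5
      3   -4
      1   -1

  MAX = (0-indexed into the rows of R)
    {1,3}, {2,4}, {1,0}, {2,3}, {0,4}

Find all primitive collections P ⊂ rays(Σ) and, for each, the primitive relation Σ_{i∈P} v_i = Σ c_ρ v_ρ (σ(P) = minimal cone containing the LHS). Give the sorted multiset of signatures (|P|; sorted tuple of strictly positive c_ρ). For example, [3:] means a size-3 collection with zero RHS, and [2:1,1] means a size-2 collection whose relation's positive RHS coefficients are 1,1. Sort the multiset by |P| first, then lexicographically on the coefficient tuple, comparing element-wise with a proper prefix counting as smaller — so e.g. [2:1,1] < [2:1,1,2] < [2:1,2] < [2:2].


The 5 primitive collections of Σ (r=5, n=2):

  P = {1,4}:  v_{1} + v_{4} = 0 — sig = [2:]
  P = {0,3}:  v_{0} + v_{3} = v_{4} — sig = [2:1]
  P = {1,2}:  v_{1} + v_{2} = v_{3} — sig = [2:1]
  P = {3,4}:  v_{3} + v_{4} = v_{2} — sig = [2:1]
  P = {0,2}:  v_{0} + v_{2} = 2·v_{4} — sig = [2:2]

Hence PRS(X_Σ) =
    |P|=2: 5 collections, coeffs (), (1), (1), (1), (2)


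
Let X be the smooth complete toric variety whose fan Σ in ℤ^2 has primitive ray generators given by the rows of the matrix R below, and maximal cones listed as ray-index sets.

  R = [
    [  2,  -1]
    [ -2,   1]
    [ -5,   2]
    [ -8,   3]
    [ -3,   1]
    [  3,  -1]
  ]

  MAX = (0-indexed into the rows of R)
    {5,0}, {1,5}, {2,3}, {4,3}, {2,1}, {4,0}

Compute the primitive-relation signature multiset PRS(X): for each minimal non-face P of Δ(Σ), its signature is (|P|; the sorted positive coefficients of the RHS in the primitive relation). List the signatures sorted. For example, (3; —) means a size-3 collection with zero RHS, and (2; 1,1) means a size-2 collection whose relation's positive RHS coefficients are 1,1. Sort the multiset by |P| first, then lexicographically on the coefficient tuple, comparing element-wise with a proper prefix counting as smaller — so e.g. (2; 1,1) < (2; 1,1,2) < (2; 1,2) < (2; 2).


|primitive collections| = 9. Relations:

  P = {0,1}:  v_{0} + v_{1} = 0 ; sig = (2; —)
  P = {4,5}:  v_{4} + v_{5} = 0 ; sig = (2; —)
  P = {0,2}:  v_{0} + v_{2} = v_{4} ; sig = (2; 1)
  P = {1,4}:  v_{1} + v_{4} = v_{2} ; sig = (2; 1)
  P = {2,4}:  v_{2} + v_{4} = v_{3} ; sig = (2; 1)
  P = {2,5}:  v_{2} + v_{5} = v_{1} ; sig = (2; 1)
  P = {3,5}:  v_{3} + v_{5} = v_{2} ; sig = (2; 1)
  P = {0,3}:  v_{0} + v_{3} = 2·v_{4} ; sig = (2; 2)
  P = {1,3}:  v_{1} + v_{3} = 2·v_{2} ; sig = (2; 2)

Signatures (|P|; sorted positive RHS coefficients), sorted:
    |P|=2: 9 collections, coeffs (), (), (1), (1), (1), (1), (1), (2), (2)


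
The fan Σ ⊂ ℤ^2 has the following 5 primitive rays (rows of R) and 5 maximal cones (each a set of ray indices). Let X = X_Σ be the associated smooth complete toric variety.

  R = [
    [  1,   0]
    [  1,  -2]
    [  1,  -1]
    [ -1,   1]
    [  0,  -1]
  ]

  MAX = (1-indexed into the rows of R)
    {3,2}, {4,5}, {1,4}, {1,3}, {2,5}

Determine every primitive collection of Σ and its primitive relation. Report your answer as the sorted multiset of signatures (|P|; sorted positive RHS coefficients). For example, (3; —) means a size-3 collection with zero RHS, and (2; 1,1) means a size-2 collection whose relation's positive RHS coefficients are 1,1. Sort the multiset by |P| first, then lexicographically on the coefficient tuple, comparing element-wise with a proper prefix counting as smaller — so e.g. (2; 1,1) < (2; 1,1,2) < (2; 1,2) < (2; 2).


Minimal non-faces — 5 found among 5 rays, 5 max cones:

  • {3,4}:  v_{3} + v_{4} = 0  ⇒ sig = (2; —)
  • {1,5}:  v_{1} + v_{5} = v_{3}  ⇒ sig = (2; 1)
  • {2,4}:  v_{2} + v_{4} = v_{5}  ⇒ sig = (2; 1)
  • {3,5}:  v_{3} + v_{5} = v_{2}  ⇒ sig = (2; 1)
  • {1,2}:  v_{1} + v_{2} = 2·v_{3}  ⇒ sig = (2; 2)

so the primitive-relation signature multiset is
[(2; —), (2; 1), (2; 1), (2; 1), (2; 2)]


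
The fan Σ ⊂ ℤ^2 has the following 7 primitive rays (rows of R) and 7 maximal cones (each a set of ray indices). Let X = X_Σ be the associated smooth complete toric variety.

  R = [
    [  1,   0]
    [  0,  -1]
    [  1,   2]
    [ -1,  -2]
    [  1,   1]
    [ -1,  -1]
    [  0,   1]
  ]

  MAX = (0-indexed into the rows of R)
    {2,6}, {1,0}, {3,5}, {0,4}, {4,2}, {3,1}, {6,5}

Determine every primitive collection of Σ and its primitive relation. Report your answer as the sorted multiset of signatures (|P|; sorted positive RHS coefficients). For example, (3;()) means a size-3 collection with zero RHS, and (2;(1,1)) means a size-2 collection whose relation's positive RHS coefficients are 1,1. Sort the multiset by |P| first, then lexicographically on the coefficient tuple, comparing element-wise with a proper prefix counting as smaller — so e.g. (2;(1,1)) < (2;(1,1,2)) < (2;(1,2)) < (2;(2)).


14 minimal non-faces of Δ(Σ) (on 7 rays):

  P={1,6}:  v_{1} + v_{6} = 0  ⟹  sig = (2;())
  P={2,3}:  v_{2} + v_{3} = 0  ⟹  sig = (2;())
  P={4,5}:  v_{4} + v_{5} = 0  ⟹  sig = (2;())
  P={0,5}:  v_{0} + v_{5} = v_{1}  ⟹  sig = (2;(1))
  P={0,6}:  v_{0} + v_{6} = v_{4}  ⟹  sig = (2;(1))
  P={1,2}:  v_{1} + v_{2} = v_{4}  ⟹  sig = (2;(1))
  P={1,4}:  v_{1} + v_{4} = v_{0}  ⟹  sig = (2;(1))
  P={1,5}:  v_{1} + v_{5} = v_{3}  ⟹  sig = (2;(1))
  P={2,5}:  v_{2} + v_{5} = v_{6}  ⟹  sig = (2;(1))
  P={3,4}:  v_{3} + v_{4} = v_{1}  ⟹  sig = (2;(1))
  P={3,6}:  v_{3} + v_{6} = v_{5}  ⟹  sig = (2;(1))
  P={4,6}:  v_{4} + v_{6} = v_{2}  ⟹  sig = (2;(1))
  P={0,2}:  v_{0} + v_{2} = 2·v_{4}  ⟹  sig = (2;(2))
  P={0,3}:  v_{0} + v_{3} = 2·v_{1}  ⟹  sig = (2;(2))

so the primitive-relation signature multiset is
    (2;())
    (2;())
    (2;())
    (2;(1))
    (2;(1))
    (2;(1))
    (2;(1))
    (2;(1))
    (2;(1))
    (2;(1))
    (2;(1))
    (2;(1))
    (2;(2))
    (2;(2))


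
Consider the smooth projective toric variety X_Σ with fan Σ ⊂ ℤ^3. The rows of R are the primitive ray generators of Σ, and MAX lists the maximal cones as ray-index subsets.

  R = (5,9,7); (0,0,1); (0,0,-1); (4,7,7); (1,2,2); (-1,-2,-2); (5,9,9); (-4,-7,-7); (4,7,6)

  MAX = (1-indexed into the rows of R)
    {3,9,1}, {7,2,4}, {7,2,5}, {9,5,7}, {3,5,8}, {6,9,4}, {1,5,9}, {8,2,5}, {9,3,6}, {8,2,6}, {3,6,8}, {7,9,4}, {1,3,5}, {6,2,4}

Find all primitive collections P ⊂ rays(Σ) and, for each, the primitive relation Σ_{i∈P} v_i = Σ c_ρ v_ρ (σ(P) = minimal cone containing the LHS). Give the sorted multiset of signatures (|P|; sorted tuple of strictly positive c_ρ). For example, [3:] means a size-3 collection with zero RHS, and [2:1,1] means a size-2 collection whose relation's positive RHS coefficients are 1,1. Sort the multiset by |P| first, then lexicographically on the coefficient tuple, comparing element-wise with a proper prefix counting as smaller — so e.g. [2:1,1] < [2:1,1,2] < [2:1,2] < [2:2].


The 16 primitive collections of Σ (r=9, n=3):

  • {2,3}:  v_{2} + v_{3} = 0 — sig = [2:]
  • {4,8}:  v_{4} + v_{8} = 0 — sig = [2:]
  • {5,6}:  v_{5} + v_{6} = 0 — sig = [2:]
  • {2,9}:  v_{2} + v_{9} = v_{4} — sig = [2:1]
  • {3,4}:  v_{3} + v_{4} = v_{9} — sig = [2:1]
  • {4,5}:  v_{4} + v_{5} = v_{7} — sig = [2:1]
  • {6,7}:  v_{6} + v_{7} = v_{4} — sig = [2:1]
  • {7,8}:  v_{7} + v_{8} = v_{5} — sig = [2:1]
  • {8,9}:  v_{8} + v_{9} = v_{3} — sig = [2:1]
  • {1,2}:  v_{1} + v_{2} = v_{5} + v_{9} — sig = [2:1,1]
  • {1,6}:  v_{1} + v_{6} = v_{3} + v_{9} — sig = [2:1,1]
  • {3,7}:  v_{3} + v_{7} = v_{5} + v_{9} — sig = [2:1,1]
  • {1,4}:  v_{1} + v_{4} = v_{5} + 2·v_{9} — sig = [2:1,2]
  • {1,8}:  v_{1} + v_{8} = 2·v_{3} + v_{5} — sig = [2:1,2]
  • {1,7}:  v_{1} + v_{7} = 2·v_{5} + 2·v_{9} — sig = [2:2,2]
  • {3,5,9}:  v_{3} + v_{5} + v_{9} = v_{1} — sig = [3:1]

Hence PRS(X_Σ) =
    [2:]
    [2:]
    [2:]
    [2:1]
    [2:1]
    [2:1]
    [2:1]
    [2:1]
    [2:1]
    [2:1,1]
    [2:1,1]
    [2:1,1]
    [2:1,2]
    [2:1,2]
    [2:2,2]
    [3:1]


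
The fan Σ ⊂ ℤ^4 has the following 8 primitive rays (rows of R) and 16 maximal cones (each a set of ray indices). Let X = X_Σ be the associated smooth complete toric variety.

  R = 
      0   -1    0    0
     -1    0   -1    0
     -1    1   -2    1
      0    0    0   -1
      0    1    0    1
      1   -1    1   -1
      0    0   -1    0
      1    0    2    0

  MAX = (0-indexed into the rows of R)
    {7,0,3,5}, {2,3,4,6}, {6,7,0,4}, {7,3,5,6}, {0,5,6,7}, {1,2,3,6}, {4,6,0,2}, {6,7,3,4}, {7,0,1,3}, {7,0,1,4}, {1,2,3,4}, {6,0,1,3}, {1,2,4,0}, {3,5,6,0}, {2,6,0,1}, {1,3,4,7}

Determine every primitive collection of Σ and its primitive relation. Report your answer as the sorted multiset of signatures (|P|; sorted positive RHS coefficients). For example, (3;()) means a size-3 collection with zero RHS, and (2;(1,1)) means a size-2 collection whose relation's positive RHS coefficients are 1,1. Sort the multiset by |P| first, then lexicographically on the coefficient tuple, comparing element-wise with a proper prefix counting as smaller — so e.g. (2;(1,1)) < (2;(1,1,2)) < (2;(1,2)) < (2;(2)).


Minimal non-faces — 9 found among 8 rays, 16 max cones:

  P={2,5}:  v_{2} + v_{5} = v_{6} — sig = (2;(1))
  P={2,7}:  v_{2} + v_{7} = v_{4} — sig = (2;(1))
  P={1,5}:  v_{1} + v_{5} = v_{0} + v_{3} — sig = (2;(1,1))
  P={4,5}:  v_{4} + v_{5} = v_{6} + v_{7} — sig = (2;(1,1))
  P={0,3,4}:  v_{0} + v_{3} + v_{4} = 0 — sig = (3;())
  P={1,6,7}:  v_{1} + v_{6} + v_{7} = 0 — sig = (3;())
  P={1,4,6}:  v_{1} + v_{4} + v_{6} = v_{2} — sig = (3;(1))
  P={0,2,3}:  v_{0} + v_{2} + v_{3} = v_{1} + v_{6} — sig = (3;(1,1))
  P={0,3,6,7}:  v_{0} + v_{3} + v_{6} + v_{7} = v_{5} — sig = (4;(1))

so the primitive-relation signature multiset is
[(2;(1)), (2;(1)), (2;(1,1)), (2;(1,1)), (3;()), (3;()), (3;(1)), (3;(1,1)), (4;(1))]


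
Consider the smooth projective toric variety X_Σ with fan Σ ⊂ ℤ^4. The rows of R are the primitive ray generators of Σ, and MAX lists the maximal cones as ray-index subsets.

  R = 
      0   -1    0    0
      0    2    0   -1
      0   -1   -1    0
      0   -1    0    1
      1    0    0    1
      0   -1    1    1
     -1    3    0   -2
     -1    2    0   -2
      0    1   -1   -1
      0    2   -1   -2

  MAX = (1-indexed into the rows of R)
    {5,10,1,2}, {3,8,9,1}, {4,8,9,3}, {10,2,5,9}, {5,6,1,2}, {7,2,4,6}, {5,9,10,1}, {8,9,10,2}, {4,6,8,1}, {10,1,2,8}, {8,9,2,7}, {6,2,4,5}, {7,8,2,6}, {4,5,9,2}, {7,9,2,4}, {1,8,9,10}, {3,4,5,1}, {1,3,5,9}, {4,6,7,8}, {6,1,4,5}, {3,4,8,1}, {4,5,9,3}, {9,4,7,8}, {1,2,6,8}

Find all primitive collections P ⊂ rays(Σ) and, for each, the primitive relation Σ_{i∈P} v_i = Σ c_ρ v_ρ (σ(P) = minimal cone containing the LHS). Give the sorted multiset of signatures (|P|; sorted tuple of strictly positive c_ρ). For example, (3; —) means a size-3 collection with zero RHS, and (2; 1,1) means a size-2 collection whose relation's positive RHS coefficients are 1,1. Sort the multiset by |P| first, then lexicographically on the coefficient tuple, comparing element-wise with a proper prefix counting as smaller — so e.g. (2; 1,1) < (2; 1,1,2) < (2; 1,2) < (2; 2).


15 collections generate NE(X_Σ); each relation:

  {6,9}:  v_{6} + v_{9} = 0  so sig = (2; —)
  {1,7}:  v_{1} + v_{7} = v_{8}  so sig = (2; 1)
  {2,3}:  v_{2} + v_{3} = v_{9}  so sig = (2; 1)
  {4,10}:  v_{4} + v_{10} = v_{9}  so sig = (2; 1)
  {5,8}:  v_{5} + v_{8} = v_{2}  so sig = (2; 1)
  {3,6}:  v_{3} + v_{6} = v_{1} + v_{4}  so sig = (2; 1,1)
  {6,10}:  v_{6} + v_{10} = v_{1} + v_{2}  so sig = (2; 1,1)
  {3,7}:  v_{3} + v_{7} = v_{4} + v_{8} + v_{9}  so sig = (2; 1,1,1)
  {7,10}:  v_{7} + v_{10} = v_{2} + v_{8} + v_{9}  so sig = (2; 1,1,1)
  {3,10}:  v_{3} + v_{10} = v_{1} + 2·v_{9}  so sig = (2; 1,2)
  {5,7}:  v_{5} + v_{7} = 2·v_{2} + v_{4}  so sig = (2; 1,2)
  {1,2,4}:  v_{1} + v_{2} + v_{4} = 0  so sig = (3; —)
  {1,2,9}:  v_{1} + v_{2} + v_{9} = v_{10}  so sig = (3; 1)
  {1,4,9}:  v_{1} + v_{4} + v_{9} = v_{3}  so sig = (3; 1)
  {2,4,8}:  v_{2} + v_{4} + v_{8} = v_{7}  so sig = (3; 1)

Signatures (|P|; sorted positive RHS coefficients), sorted:
{ (2; —),  (2; 1) ×4,  (2; 1,1) ×2,  (2; 1,1,1) ×2,  (2; 1,2) ×2,  (3; —),  (3; 1) ×3 }


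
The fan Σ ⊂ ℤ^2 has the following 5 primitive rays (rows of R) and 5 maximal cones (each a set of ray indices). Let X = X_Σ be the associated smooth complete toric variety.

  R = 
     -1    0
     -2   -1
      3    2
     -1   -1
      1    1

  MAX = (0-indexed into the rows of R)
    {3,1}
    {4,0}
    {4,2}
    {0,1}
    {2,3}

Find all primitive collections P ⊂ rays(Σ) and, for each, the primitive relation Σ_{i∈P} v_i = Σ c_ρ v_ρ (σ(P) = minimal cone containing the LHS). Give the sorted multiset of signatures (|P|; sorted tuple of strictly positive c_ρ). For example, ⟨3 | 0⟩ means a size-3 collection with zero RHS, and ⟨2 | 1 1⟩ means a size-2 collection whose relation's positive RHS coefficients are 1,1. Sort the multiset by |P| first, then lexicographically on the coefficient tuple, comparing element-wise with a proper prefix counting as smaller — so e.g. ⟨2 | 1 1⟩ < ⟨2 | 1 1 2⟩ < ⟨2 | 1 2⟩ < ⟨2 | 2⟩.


Primitive collections (5):

  P = {3,4}:  v_{3} + v_{4} = 0  ⟹  sig = ⟨2 | 0⟩
  P = {0,3}:  v_{0} + v_{3} = v_{1}  ⟹  sig = ⟨2 | 1⟩
  P = {1,2}:  v_{1} + v_{2} = v_{4}  ⟹  sig = ⟨2 | 1⟩
  P = {1,4}:  v_{1} + v_{4} = v_{0}  ⟹  sig = ⟨2 | 1⟩
  P = {0,2}:  v_{0} + v_{2} = 2·v_{4}  ⟹  sig = ⟨2 | 2⟩

Signatures (|P|; sorted positive RHS coefficients), sorted:
    ⟨2 | 0⟩
    ⟨2 | 1⟩
    ⟨2 | 1⟩
    ⟨2 | 1⟩
    ⟨2 | 2⟩
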